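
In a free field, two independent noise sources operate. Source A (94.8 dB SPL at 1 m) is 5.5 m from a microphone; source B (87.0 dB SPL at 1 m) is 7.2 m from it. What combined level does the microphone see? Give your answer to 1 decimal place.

At the listener: L_A = 94.8 − 20·log₁₀(5.5) = 79.99 dB; L_B = 87.0 − 20·log₁₀(7.2) = 69.85 dB.
Combined: 10·log₁₀(10^(79.99/10)+10^(69.85/10)) = 80.4 dB SPL.

80.4 dB SPL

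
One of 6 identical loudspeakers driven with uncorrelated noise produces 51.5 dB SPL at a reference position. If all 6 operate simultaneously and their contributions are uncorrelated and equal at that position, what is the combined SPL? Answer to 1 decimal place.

6 equal incoherent sources raise the level by 10·log₁₀(6) = 7.78 dB.
L_total = 51.5 + 7.78 = 59.3 dB SPL.

59.3 dB SPL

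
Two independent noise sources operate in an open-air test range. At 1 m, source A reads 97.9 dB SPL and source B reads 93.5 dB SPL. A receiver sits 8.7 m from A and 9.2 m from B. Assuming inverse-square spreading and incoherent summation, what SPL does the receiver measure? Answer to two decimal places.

80.33 dB SPL

At the listener: L_A = 97.9 − 20·log₁₀(8.7) = 79.110 dB; L_B = 93.5 − 20·log₁₀(9.2) = 74.224 dB.
Combined: 10·log₁₀(10^(79.110/10)+10^(74.224/10)) = 80.33 dB SPL.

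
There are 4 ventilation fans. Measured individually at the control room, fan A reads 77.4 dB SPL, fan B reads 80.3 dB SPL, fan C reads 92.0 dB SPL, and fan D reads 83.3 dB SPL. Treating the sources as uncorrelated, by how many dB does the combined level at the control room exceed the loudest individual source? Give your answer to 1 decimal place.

0.9 dB

Uncorrelated sources add in intensity (power), not in dB.
L_total = 10·log₁₀(10^(77.4/10) + 10^(80.3/10) + 10^(92.0/10) + 10^(83.3/10)) = 92.92 dB SPL.
Excess over the loudest (92.0 dB): 92.92 − 92.0 = 0.9 dB.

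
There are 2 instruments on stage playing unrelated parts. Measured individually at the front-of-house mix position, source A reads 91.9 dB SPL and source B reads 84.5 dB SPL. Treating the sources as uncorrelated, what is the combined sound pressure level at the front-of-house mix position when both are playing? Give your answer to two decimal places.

Add the sources as powers (linear), then convert back to dB:
L_total = 10·log₁₀(10^(91.9/10) + 10^(84.5/10)) = 10·log₁₀(1831000000) = 92.63 dB SPL.

92.63 dB SPL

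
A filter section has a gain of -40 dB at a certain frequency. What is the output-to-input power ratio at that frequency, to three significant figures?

0.000100

Power ratio = 10^(dB/10).
10^(-40/10) = 10^(-4.000) = 0.000100.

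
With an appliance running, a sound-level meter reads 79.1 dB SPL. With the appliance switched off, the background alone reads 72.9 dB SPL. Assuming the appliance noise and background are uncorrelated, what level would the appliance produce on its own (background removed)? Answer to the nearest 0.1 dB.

77.9 dB SPL

Subtract intensities: L_src = 10·log₁₀(10^(L_total/10) − 10^(L_bg/10)).
L_src = 10·log₁₀(10^(79.1/10) − 10^(72.9/10)) = 10·log₁₀(61780000) = 77.9 dB SPL.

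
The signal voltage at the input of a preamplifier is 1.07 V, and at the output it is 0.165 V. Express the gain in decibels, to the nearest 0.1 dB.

Voltage is an amplitude quantity, so gain = 20·log₁₀(V_out/V_in).
20·log₁₀(0.165/1.07) = 20·log₁₀(0.1542) = -16.2 dB.

-16.2 dB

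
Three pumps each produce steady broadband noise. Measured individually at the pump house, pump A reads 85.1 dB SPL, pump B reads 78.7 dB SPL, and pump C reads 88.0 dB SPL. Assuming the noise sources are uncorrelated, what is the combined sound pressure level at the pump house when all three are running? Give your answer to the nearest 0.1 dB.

90.1 dB SPL

Uncorrelated sources add in intensity (power), not in dB.
L_total = 10·log₁₀(10^(85.1/10) + 10^(78.7/10) + 10^(88.0/10)) = 10·log₁₀(1029000000) = 90.1 dB SPL.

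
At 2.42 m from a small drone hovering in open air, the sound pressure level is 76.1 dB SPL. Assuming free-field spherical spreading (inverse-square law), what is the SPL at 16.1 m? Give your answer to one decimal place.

59.6 dB SPL

Free-field point source: level drops by 20·log₁₀ of the distance ratio.
ΔL = −20·log₁₀(16.1/2.42) = -16.46 dB, so L₂ = 76.1 + (-16.46) = 59.6 dB SPL.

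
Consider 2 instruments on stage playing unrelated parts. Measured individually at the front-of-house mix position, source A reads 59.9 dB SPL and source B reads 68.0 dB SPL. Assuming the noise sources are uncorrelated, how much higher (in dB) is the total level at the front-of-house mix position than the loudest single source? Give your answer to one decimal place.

0.6 dB

Uncorrelated sources add in intensity (power), not in dB.
L_total = 10·log₁₀(10^(59.9/10) + 10^(68.0/10)) = 68.63 dB SPL.
Excess over the loudest (68.0 dB): 68.63 − 68.0 = 0.6 dB.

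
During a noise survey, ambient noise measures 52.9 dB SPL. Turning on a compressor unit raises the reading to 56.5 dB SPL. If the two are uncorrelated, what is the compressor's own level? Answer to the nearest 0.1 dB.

Remove the background by subtracting linear intensities:
L_src = 10·log₁₀(10^(56.5/10) − 10^(52.9/10)) = 10·log₁₀(251700) = 54.0 dB SPL.

54.0 dB SPL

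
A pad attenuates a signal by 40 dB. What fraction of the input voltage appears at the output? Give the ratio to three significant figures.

Voltage ratio = 10^(dB/20).
10^(-40/20) = 10^(-2.000) = 0.0100.

0.0100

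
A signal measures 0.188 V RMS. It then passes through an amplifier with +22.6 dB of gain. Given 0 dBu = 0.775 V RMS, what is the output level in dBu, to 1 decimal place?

Input level: 20·log₁₀(0.188/0.775) = -12.30 dBu.
Output: -12.30 + 22.6 = +10.3 dBu.

+10.3 dBu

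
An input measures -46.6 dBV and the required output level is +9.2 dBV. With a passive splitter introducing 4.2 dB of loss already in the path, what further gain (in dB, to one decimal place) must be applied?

The required make-up gain is the shortfall in the dB sum.
G = +9.2 − (-46.6) + 4.2 = 60.0 dB.

60.0 dB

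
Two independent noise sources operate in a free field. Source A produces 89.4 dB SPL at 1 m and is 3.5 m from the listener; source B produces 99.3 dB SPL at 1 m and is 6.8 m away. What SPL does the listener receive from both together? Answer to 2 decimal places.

At the listener: L_A = 89.4 − 20·log₁₀(3.5) = 78.519 dB; L_B = 99.3 − 20·log₁₀(6.8) = 82.650 dB.
Combined: 10·log₁₀(10^(78.519/10)+10^(82.650/10)) = 84.07 dB SPL.

84.07 dB SPL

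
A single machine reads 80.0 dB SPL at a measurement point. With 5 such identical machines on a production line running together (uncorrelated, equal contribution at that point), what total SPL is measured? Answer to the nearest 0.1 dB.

5 equal incoherent sources raise the level by 10·log₁₀(5) = 6.99 dB.
L_total = 80.0 + 6.99 = 87.0 dB SPL.

87.0 dB SPL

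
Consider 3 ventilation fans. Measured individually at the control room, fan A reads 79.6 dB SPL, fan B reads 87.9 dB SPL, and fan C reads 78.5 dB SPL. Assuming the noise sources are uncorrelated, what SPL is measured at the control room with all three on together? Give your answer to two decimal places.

Add the sources as powers (linear), then convert back to dB:
L_total = 10·log₁₀(10^(79.6/10) + 10^(87.9/10) + 10^(78.5/10)) = 10·log₁₀(778600000) = 88.91 dB SPL.

88.91 dB SPL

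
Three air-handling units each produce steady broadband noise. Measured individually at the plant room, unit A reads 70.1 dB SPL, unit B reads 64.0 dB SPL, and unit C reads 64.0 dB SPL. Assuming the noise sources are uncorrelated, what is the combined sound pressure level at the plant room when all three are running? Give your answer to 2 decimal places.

Add the sources as powers (linear), then convert back to dB:
L_total = 10·log₁₀(10^(70.1/10) + 10^(64.0/10) + 10^(64.0/10)) = 10·log₁₀(15260000) = 71.83 dB SPL.

71.83 dB SPL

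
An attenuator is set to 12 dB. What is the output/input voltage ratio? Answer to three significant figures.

Voltage ratio = 10^(dB/20).
10^(-12/20) = 10^(-0.6000) = 0.251.

0.251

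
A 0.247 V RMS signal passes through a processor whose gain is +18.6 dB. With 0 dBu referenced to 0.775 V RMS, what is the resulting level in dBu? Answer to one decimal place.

Input level: 20·log₁₀(0.247/0.775) = -9.93 dBu.
Output: -9.93 + 18.6 = +8.7 dBu.

+8.7 dBu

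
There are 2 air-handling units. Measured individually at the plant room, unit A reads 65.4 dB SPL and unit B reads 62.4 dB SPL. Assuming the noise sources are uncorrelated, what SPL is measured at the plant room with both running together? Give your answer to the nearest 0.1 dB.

Add the sources as powers (linear), then convert back to dB:
L_total = 10·log₁₀(10^(65.4/10) + 10^(62.4/10)) = 10·log₁₀(5205000) = 67.2 dB SPL.

67.2 dB SPL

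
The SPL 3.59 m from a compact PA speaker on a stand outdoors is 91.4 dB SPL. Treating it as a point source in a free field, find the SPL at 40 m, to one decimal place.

Free-field point source: level drops by 20·log₁₀ of the distance ratio.
ΔL = −20·log₁₀(40/3.59) = -20.94 dB, so L₂ = 91.4 + (-20.94) = 70.5 dB SPL.

70.5 dB SPL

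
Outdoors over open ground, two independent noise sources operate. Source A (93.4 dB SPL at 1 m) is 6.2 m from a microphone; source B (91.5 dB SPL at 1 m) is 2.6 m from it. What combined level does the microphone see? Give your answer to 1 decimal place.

At the listener: L_A = 93.4 − 20·log₁₀(6.2) = 77.55 dB; L_B = 91.5 − 20·log₁₀(2.6) = 83.20 dB.
Combined: 10·log₁₀(10^(77.55/10)+10^(83.20/10)) = 84.2 dB SPL.

84.2 dB SPL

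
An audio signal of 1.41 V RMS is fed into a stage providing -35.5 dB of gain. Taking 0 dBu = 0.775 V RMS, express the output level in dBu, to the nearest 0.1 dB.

-30.3 dBu

Input level: 20·log₁₀(1.41/0.775) = 5.20 dBu.
Output: 5.20 − 35.5 = -30.3 dBu.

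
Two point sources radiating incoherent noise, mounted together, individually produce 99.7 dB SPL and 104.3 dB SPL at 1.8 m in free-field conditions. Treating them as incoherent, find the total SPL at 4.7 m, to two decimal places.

Combined at 1.8 m: 10·log₁₀(10^(99.7/10)+10^(104.3/10)) = 105.593 dB SPL.
Then apply −20·log₁₀(4.7/1.8) = -8.337 dB → 97.26 dB SPL.

97.26 dB SPL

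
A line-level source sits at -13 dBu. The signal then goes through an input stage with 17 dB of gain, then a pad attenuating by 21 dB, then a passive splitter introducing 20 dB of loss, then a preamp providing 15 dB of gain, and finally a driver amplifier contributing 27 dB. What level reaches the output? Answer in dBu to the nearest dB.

Gain stages sum in dB:
-13 + 17 − 21 − 20 + 15 + 27 = +5 dBu.

+5 dBu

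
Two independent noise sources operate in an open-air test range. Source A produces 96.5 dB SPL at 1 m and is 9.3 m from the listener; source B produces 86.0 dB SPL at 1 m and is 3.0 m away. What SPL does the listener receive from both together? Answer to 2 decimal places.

At the listener: L_A = 96.5 − 20·log₁₀(9.3) = 77.130 dB; L_B = 86.0 − 20·log₁₀(3.0) = 76.458 dB.
Combined: 10·log₁₀(10^(77.130/10)+10^(76.458/10)) = 79.82 dB SPL.

79.82 dB SPL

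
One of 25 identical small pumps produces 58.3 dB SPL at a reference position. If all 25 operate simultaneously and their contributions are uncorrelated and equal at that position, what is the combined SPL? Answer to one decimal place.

72.3 dB SPL

25 equal incoherent sources raise the level by 10·log₁₀(25) = 13.98 dB.
L_total = 58.3 + 13.98 = 72.3 dB SPL.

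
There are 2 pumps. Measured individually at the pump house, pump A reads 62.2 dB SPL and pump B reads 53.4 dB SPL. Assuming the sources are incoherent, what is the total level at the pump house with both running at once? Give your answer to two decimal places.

62.74 dB SPL

Add the sources as powers (linear), then convert back to dB:
L_total = 10·log₁₀(10^(62.2/10) + 10^(53.4/10)) = 10·log₁₀(1878000) = 62.74 dB SPL.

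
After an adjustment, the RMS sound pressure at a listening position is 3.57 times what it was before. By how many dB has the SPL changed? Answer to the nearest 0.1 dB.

SPL change from a pressure ratio uses the 20·log₁₀ form:
20·log₁₀(3.57) = 11.1 dB.

11.1 dB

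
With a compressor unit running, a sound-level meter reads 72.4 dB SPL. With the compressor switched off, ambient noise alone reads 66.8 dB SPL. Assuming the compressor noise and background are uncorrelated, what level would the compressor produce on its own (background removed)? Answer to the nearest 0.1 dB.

71.0 dB SPL

Remove the background by subtracting linear intensities:
L_src = 10·log₁₀(10^(72.4/10) − 10^(66.8/10)) = 10·log₁₀(12590000) = 71.0 dB SPL.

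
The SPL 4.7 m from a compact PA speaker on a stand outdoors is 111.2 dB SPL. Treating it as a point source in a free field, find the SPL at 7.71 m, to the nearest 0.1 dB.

For a point source in a free field, ΔL = −20·log₁₀(d₂/d₁).
ΔL = −20·log₁₀(7.71/4.7) = -4.30 dB, so L₂ = 111.2 + (-4.30) = 106.9 dB SPL.

106.9 dB SPL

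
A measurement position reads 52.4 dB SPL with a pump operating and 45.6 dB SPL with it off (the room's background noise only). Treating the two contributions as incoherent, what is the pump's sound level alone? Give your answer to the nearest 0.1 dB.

Background correction is a power subtraction:
L_src = 10·log₁₀(10^(52.4/10) − 10^(45.6/10)) = 10·log₁₀(137500) = 51.4 dB SPL.

51.4 dB SPL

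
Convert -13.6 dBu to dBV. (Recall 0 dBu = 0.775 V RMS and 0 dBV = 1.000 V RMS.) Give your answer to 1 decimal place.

-15.8 dBV

The offset between the scales is 20·log₁₀(0.775/1.000) = −2.214 dB.
So dBV = -13.6 − 2.214 = -15.8 dBV.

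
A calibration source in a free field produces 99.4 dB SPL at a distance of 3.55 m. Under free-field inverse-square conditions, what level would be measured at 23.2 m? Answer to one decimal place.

83.1 dB SPL

Inverse-square spreading gives ΔL = −20·log₁₀(d₂/d₁).
ΔL = −20·log₁₀(23.2/3.55) = -16.31 dB, so L₂ = 99.4 + (-16.31) = 83.1 dB SPL.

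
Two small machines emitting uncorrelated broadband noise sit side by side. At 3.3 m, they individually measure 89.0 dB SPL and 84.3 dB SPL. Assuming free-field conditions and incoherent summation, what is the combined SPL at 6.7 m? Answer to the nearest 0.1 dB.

84.1 dB SPL

Combined at 3.3 m: 10·log₁₀(10^(89.0/10)+10^(84.3/10)) = 90.27 dB SPL.
Then apply −20·log₁₀(6.7/3.3) = -6.15 dB → 84.1 dB SPL.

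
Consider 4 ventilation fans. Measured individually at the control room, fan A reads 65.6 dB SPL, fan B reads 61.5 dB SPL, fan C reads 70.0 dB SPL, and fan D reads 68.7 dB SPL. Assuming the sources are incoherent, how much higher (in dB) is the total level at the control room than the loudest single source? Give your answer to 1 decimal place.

3.5 dB

Incoherent sources sum as intensities:
L_total = 10·log₁₀(10^(65.6/10) + 10^(61.5/10) + 10^(70.0/10) + 10^(68.7/10)) = 73.51 dB SPL.
Excess over the loudest (70.0 dB): 73.51 − 70.0 = 3.5 dB.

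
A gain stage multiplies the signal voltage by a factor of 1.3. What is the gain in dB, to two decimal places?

Voltage ratio → dB uses the 20·log₁₀ form:
20·log₁₀(1.3) = 2.28 dB.

2.28 dB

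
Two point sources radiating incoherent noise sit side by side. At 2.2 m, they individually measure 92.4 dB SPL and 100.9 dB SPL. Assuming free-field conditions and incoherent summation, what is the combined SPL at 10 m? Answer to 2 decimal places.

88.32 dB SPL

Combined at 2.2 m: 10·log₁₀(10^(92.4/10)+10^(100.9/10)) = 101.474 dB SPL.
Then apply −20·log₁₀(10/2.2) = -13.152 dB → 88.32 dB SPL.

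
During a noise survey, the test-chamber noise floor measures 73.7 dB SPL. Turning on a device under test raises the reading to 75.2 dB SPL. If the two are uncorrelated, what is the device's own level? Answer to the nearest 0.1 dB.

Background correction is a power subtraction:
L_src = 10·log₁₀(10^(75.2/10) − 10^(73.7/10)) = 10·log₁₀(9671000) = 69.9 dB SPL.

69.9 dB SPL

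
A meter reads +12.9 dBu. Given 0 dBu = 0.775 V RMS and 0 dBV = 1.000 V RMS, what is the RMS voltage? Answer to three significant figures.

V = 0.775 V × 10^(+12.9/20).
= 0.775 × 4.416 = 3.42 V.

3.42 V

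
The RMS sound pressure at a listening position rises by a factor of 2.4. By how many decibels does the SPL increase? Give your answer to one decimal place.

7.6 dB

Sound pressure is an amplitude quantity: ΔL = 20·log₁₀(p₂/p₁).
20·log₁₀(2.4) = 7.6 dB.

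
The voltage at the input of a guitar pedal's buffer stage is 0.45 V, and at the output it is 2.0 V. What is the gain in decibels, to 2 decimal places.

12.96 dB

For a voltage ratio, dB = 20·log₁₀(V₂/V₁).
20·log₁₀(2.0/0.45) = 20·log₁₀(4.444) = 12.96 dB.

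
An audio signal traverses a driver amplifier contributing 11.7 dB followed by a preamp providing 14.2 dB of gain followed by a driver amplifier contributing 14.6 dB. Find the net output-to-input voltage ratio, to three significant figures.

106

Net gain = 11.7 + 14.2 + 14.6 = 40.5 dB.
Voltage ratio = 10^(40.5/20) = 106.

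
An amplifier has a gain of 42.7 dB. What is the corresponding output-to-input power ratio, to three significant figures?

18600

Power ratio = 10^(dB/10).
10^(42.7/10) = 10^(4.270) = 18600.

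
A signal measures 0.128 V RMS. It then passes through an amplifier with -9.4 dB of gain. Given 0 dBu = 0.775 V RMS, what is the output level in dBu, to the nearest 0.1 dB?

-25.0 dBu

Input level: 20·log₁₀(0.128/0.775) = -15.64 dBu.
Output: -15.64 − 9.4 = -25.0 dBu.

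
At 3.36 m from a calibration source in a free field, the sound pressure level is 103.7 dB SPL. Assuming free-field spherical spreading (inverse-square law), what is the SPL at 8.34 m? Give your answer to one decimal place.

95.8 dB SPL

For a point source in a free field, ΔL = −20·log₁₀(d₂/d₁).
ΔL = −20·log₁₀(8.34/3.36) = -7.90 dB, so L₂ = 103.7 + (-7.90) = 95.8 dB SPL.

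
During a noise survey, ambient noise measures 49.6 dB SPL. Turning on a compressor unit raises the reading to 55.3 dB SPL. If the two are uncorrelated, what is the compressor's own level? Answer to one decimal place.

53.9 dB SPL

Background correction is a power subtraction:
L_src = 10·log₁₀(10^(55.3/10) − 10^(49.6/10)) = 10·log₁₀(247600) = 53.9 dB SPL.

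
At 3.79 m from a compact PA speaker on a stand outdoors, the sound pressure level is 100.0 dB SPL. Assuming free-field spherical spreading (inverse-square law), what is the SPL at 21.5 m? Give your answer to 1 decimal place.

84.9 dB SPL

For a point source in a free field, ΔL = −20·log₁₀(d₂/d₁).
ΔL = −20·log₁₀(21.5/3.79) = -15.08 dB, so L₂ = 100.0 + (-15.08) = 84.9 dB SPL.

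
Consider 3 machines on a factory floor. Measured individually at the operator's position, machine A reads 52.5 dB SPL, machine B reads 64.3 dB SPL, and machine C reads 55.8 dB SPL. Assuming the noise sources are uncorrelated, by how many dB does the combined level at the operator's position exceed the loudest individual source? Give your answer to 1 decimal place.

0.8 dB

Incoherent sources sum as intensities:
L_total = 10·log₁₀(10^(52.5/10) + 10^(64.3/10) + 10^(55.8/10)) = 65.12 dB SPL.
Excess over the loudest (64.3 dB): 65.12 − 64.3 = 0.8 dB.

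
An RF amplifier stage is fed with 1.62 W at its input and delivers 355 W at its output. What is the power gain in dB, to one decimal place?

Power is a power quantity, so gain = 10·log₁₀(P_out/P_in).
10·log₁₀(355/1.62) = 10·log₁₀(219.1) = 23.4 dB.

23.4 dB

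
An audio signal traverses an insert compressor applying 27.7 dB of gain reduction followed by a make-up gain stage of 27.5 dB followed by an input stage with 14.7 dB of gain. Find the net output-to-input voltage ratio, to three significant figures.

5.31

Net gain = (−27.7) + 27.5 + 14.7 = 14.5 dB.
Voltage ratio = 10^(14.5/20) = 5.31.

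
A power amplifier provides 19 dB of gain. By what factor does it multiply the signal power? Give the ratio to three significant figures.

79.4

Power ratio = 10^(dB/10).
10^(19/10) = 10^(1.900) = 79.4.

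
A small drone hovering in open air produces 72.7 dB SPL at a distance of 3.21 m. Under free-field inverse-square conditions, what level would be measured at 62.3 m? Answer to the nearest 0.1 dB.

46.9 dB SPL

Inverse-square spreading gives ΔL = −20·log₁₀(d₂/d₁).
ΔL = −20·log₁₀(62.3/3.21) = -25.76 dB, so L₂ = 72.7 + (-25.76) = 46.9 dB SPL.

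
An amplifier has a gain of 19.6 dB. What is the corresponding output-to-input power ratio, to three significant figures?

91.2

Power ratio = 10^(dB/10).
10^(19.6/10) = 10^(1.960) = 91.2.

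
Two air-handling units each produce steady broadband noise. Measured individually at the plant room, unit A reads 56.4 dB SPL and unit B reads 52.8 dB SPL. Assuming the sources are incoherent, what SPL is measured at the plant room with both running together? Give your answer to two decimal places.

57.97 dB SPL

Uncorrelated sources add in intensity (power), not in dB.
L_total = 10·log₁₀(10^(56.4/10) + 10^(52.8/10)) = 10·log₁₀(627100) = 57.97 dB SPL.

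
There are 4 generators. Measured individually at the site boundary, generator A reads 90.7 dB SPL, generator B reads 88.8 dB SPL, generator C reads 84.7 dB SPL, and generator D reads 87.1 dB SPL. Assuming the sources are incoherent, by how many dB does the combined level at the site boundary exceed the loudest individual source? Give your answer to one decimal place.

3.7 dB

Incoherent sources sum as intensities:
L_total = 10·log₁₀(10^(90.7/10) + 10^(88.8/10) + 10^(84.7/10) + 10^(87.1/10)) = 94.38 dB SPL.
Excess over the loudest (90.7 dB): 94.38 − 90.7 = 3.7 dB.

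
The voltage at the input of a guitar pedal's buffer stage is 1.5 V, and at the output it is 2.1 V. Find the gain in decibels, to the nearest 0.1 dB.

For a voltage ratio, dB = 20·log₁₀(V₂/V₁).
20·log₁₀(2.1/1.5) = 20·log₁₀(1.400) = 2.9 dB.

2.9 dB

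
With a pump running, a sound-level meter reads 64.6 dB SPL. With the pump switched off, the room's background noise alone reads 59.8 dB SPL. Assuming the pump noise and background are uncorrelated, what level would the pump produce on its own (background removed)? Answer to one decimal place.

Background correction is a power subtraction:
L_src = 10·log₁₀(10^(64.6/10) − 10^(59.8/10)) = 10·log₁₀(1929000) = 62.9 dB SPL.

62.9 dB SPL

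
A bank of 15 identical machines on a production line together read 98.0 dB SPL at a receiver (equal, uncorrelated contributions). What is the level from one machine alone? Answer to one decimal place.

86.2 dB SPL

15 equal incoherent sources add 10·log₁₀(15) = 11.76 dB over one source.
L_one = 98.0 − 11.76 = 86.2 dB SPL.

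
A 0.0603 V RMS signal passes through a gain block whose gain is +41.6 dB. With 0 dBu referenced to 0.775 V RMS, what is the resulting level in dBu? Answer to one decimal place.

+19.4 dBu

Input level: 20·log₁₀(0.0603/0.775) = -22.18 dBu.
Output: -22.18 + 41.6 = +19.4 dBu.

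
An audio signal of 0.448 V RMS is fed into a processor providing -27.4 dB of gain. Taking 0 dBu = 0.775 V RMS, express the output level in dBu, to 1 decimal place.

Input level: 20·log₁₀(0.448/0.775) = -4.76 dBu.
Output: -4.76 − 27.4 = -32.2 dBu.

-32.2 dBu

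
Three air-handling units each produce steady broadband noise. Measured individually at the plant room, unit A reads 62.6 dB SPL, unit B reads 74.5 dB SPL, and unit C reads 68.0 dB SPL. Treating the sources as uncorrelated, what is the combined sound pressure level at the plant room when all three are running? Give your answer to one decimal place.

75.6 dB SPL

Add the sources as powers (linear), then convert back to dB:
L_total = 10·log₁₀(10^(62.6/10) + 10^(74.5/10) + 10^(68.0/10)) = 10·log₁₀(36310000) = 75.6 dB SPL.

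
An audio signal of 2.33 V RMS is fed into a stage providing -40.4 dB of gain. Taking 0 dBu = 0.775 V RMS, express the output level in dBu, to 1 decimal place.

Input level: 20·log₁₀(2.33/0.775) = 9.56 dBu.
Output: 9.56 − 40.4 = -30.8 dBu.

-30.8 dBu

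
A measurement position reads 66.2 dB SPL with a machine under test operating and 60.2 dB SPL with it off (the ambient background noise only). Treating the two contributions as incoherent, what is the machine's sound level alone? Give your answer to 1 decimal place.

Background correction is a power subtraction:
L_src = 10·log₁₀(10^(66.2/10) − 10^(60.2/10)) = 10·log₁₀(3122000) = 64.9 dB SPL.

64.9 dB SPL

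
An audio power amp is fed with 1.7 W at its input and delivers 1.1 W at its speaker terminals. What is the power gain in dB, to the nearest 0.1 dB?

For a power ratio, dB = 10·log₁₀(P₂/P₁).
10·log₁₀(1.1/1.7) = 10·log₁₀(0.6471) = -1.9 dB.

-1.9 dB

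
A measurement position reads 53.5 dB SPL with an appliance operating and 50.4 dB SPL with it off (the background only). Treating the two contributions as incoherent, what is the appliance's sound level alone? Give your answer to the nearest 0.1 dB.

Remove the background by subtracting linear intensities:
L_src = 10·log₁₀(10^(53.5/10) − 10^(50.4/10)) = 10·log₁₀(114200) = 50.6 dB SPL.

50.6 dB SPL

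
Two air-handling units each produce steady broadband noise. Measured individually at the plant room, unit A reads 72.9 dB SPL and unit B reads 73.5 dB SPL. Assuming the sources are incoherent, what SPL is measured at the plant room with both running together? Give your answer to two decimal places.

76.22 dB SPL

Add the sources as powers (linear), then convert back to dB:
L_total = 10·log₁₀(10^(72.9/10) + 10^(73.5/10)) = 10·log₁₀(41890000) = 76.22 dB SPL.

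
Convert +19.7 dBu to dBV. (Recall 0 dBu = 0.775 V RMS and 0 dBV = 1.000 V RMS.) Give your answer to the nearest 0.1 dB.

+17.5 dBV

The offset between the scales is 20·log₁₀(0.775/1.000) = −2.214 dB.
So dBV = +19.7 − 2.214 = +17.5 dBV.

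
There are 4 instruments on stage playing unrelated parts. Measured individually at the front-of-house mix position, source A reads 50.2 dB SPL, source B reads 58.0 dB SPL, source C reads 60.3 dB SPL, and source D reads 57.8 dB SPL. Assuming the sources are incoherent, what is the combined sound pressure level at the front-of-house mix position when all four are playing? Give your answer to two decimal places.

Add the sources as powers (linear), then convert back to dB:
L_total = 10·log₁₀(10^(50.2/10) + 10^(58.0/10) + 10^(60.3/10) + 10^(57.8/10)) = 10·log₁₀(2410000) = 63.82 dB SPL.

63.82 dB SPL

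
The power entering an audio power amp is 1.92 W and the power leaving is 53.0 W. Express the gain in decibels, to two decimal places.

14.41 dB

Power ratio → dB uses the 10·log₁₀ form:
10·log₁₀(53.0/1.92) = 10·log₁₀(27.60) = 14.41 dB.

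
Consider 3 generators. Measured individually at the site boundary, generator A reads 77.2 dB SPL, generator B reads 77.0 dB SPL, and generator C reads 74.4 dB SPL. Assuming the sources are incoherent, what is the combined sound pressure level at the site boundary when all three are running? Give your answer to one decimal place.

Incoherent sources sum as intensities:
L_total = 10·log₁₀(10^(77.2/10) + 10^(77.0/10) + 10^(74.4/10)) = 10·log₁₀(130100000) = 81.1 dB SPL.

81.1 dB SPL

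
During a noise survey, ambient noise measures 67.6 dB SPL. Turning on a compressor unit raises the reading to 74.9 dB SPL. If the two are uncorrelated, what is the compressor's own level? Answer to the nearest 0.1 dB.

74.0 dB SPL

Background correction is a power subtraction:
L_src = 10·log₁₀(10^(74.9/10) − 10^(67.6/10)) = 10·log₁₀(25150000) = 74.0 dB SPL.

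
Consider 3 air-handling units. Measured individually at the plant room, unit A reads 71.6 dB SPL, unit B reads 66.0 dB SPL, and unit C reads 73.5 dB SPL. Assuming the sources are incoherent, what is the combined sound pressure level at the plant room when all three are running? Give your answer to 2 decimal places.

76.11 dB SPL

Add the sources as powers (linear), then convert back to dB:
L_total = 10·log₁₀(10^(71.6/10) + 10^(66.0/10) + 10^(73.5/10)) = 10·log₁₀(40820000) = 76.11 dB SPL.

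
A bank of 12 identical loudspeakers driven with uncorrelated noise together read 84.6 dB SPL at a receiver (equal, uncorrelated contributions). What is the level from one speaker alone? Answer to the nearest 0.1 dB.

12 equal incoherent sources add 10·log₁₀(12) = 10.79 dB over one source.
L_one = 84.6 − 10.79 = 73.8 dB SPL.

73.8 dB SPL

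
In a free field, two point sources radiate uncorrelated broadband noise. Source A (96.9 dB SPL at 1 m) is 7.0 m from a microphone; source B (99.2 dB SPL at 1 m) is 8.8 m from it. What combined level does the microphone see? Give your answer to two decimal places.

83.17 dB SPL

At the listener: L_A = 96.9 − 20·log₁₀(7.0) = 79.998 dB; L_B = 99.2 − 20·log₁₀(8.8) = 80.310 dB.
Combined: 10·log₁₀(10^(79.998/10)+10^(80.310/10)) = 83.17 dB SPL.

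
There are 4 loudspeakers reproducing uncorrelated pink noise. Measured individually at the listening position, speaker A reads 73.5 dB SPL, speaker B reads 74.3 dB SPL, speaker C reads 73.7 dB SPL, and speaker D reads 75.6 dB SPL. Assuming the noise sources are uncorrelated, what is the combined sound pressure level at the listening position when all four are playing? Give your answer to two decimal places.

80.38 dB SPL

Add the sources as powers (linear), then convert back to dB:
L_total = 10·log₁₀(10^(73.5/10) + 10^(74.3/10) + 10^(73.7/10) + 10^(75.6/10)) = 10·log₁₀(109100000) = 80.38 dB SPL.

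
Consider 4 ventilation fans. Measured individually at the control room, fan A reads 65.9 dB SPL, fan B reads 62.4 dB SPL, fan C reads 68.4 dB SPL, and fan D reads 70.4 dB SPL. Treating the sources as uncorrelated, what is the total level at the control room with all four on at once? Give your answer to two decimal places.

73.71 dB SPL

Add the sources as powers (linear), then convert back to dB:
L_total = 10·log₁₀(10^(65.9/10) + 10^(62.4/10) + 10^(68.4/10) + 10^(70.4/10)) = 10·log₁₀(23510000) = 73.71 dB SPL.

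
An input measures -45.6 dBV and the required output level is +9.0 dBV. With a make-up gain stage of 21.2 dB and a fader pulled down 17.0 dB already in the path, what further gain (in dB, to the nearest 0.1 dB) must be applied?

The required make-up gain is the shortfall in the dB sum.
G = +9.0 − (-45.6) − 21.2 + 17.0 = 50.4 dB.

50.4 dB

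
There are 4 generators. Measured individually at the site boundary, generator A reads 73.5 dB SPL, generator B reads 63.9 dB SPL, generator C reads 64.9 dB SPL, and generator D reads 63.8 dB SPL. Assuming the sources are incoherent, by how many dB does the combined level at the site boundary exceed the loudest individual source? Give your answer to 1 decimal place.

1.3 dB

Incoherent sources sum as intensities:
L_total = 10·log₁₀(10^(73.5/10) + 10^(63.9/10) + 10^(64.9/10) + 10^(63.8/10)) = 74.82 dB SPL.
Excess over the loudest (73.5 dB): 74.82 − 73.5 = 1.3 dB.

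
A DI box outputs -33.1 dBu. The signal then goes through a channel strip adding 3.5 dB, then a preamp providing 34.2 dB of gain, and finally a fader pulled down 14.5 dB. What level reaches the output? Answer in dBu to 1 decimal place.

Gain stages sum in dB:
-33.1 + 3.5 + 34.2 − 14.5 = -9.9 dBu.

-9.9 dBu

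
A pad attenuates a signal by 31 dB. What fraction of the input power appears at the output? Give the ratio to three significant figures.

0.000794

Power ratio = 10^(dB/10).
10^(-31/10) = 10^(-3.100) = 0.000794.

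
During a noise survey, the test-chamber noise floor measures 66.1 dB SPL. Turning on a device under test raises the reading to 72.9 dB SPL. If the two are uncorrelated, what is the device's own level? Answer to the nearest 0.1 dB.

Background correction is a power subtraction:
L_src = 10·log₁₀(10^(72.9/10) − 10^(66.1/10)) = 10·log₁₀(15420000) = 71.9 dB SPL.

71.9 dB SPL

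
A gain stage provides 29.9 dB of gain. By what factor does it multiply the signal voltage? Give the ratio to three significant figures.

Voltage ratio = 10^(dB/20).
10^(29.9/20) = 10^(1.495) = 31.3.

31.3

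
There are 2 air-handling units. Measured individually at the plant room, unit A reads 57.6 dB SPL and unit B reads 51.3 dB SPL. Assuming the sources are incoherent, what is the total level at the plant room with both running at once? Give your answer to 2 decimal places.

Incoherent sources sum as intensities:
L_total = 10·log₁₀(10^(57.6/10) + 10^(51.3/10)) = 10·log₁₀(710300) = 58.51 dB SPL.

58.51 dB SPL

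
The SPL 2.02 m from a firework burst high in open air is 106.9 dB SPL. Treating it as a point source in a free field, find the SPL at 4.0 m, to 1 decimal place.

101.0 dB SPL

Inverse-square spreading gives ΔL = −20·log₁₀(d₂/d₁).
ΔL = −20·log₁₀(4.0/2.02) = -5.93 dB, so L₂ = 106.9 + (-5.93) = 101.0 dB SPL.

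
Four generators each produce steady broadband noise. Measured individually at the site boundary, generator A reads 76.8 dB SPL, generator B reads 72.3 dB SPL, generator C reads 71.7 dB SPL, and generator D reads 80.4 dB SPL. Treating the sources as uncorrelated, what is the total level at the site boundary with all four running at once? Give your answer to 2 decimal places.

82.77 dB SPL

Add the sources as powers (linear), then convert back to dB:
L_total = 10·log₁₀(10^(76.8/10) + 10^(72.3/10) + 10^(71.7/10) + 10^(80.4/10)) = 10·log₁₀(189300000) = 82.77 dB SPL.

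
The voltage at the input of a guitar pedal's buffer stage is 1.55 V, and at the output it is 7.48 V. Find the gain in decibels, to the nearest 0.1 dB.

13.7 dB

Voltage is an amplitude quantity, so gain = 20·log₁₀(V_out/V_in).
20·log₁₀(7.48/1.55) = 20·log₁₀(4.826) = 13.7 dB.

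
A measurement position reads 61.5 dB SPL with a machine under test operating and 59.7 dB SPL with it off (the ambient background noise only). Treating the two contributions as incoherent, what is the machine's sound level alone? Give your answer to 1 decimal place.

Remove the background by subtracting linear intensities:
L_src = 10·log₁₀(10^(61.5/10) − 10^(59.7/10)) = 10·log₁₀(479300) = 56.8 dB SPL.

56.8 dB SPL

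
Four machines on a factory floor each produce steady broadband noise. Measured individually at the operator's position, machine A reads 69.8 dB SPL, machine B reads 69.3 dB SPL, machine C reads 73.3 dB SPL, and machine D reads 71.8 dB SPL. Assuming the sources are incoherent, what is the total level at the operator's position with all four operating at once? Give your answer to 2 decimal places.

77.37 dB SPL

Incoherent sources sum as intensities:
L_total = 10·log₁₀(10^(69.8/10) + 10^(69.3/10) + 10^(73.3/10) + 10^(71.8/10)) = 10·log₁₀(54580000) = 77.37 dB SPL.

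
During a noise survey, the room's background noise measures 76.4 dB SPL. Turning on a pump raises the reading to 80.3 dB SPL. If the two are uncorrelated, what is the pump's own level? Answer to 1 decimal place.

Subtract intensities: L_src = 10·log₁₀(10^(L_total/10) − 10^(L_bg/10)).
L_src = 10·log₁₀(10^(80.3/10) − 10^(76.4/10)) = 10·log₁₀(63500000) = 78.0 dB SPL.

78.0 dB SPL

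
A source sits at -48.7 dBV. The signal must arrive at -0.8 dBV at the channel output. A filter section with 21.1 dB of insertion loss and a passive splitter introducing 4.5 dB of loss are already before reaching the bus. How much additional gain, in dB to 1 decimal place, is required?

73.5 dB

The required make-up gain is the shortfall in the dB sum.
G = -0.8 − (-48.7) + 21.1 + 4.5 = 73.5 dB.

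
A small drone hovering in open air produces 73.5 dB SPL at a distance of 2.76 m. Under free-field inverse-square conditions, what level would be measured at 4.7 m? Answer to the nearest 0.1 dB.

Inverse-square spreading gives ΔL = −20·log₁₀(d₂/d₁).
ΔL = −20·log₁₀(4.7/2.76) = -4.62 dB, so L₂ = 73.5 + (-4.62) = 68.9 dB SPL.

68.9 dB SPL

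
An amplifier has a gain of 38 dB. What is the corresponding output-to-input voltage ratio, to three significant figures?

79.4

Voltage ratio = 10^(dB/20).
10^(38/20) = 10^(1.900) = 79.4.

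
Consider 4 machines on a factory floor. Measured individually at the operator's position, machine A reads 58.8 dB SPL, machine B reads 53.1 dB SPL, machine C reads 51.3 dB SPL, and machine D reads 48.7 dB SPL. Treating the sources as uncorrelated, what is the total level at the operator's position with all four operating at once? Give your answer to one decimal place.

Incoherent sources sum as intensities:
L_total = 10·log₁₀(10^(58.8/10) + 10^(53.1/10) + 10^(51.3/10) + 10^(48.7/10)) = 10·log₁₀(1172000) = 60.7 dB SPL.

60.7 dB SPL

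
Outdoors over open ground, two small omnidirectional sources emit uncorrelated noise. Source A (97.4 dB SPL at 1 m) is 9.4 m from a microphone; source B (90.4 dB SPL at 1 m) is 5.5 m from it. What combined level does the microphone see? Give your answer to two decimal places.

79.93 dB SPL

At the listener: L_A = 97.4 − 20·log₁₀(9.4) = 77.937 dB; L_B = 90.4 − 20·log₁₀(5.5) = 75.593 dB.
Combined: 10·log₁₀(10^(77.937/10)+10^(75.593/10)) = 79.93 dB SPL.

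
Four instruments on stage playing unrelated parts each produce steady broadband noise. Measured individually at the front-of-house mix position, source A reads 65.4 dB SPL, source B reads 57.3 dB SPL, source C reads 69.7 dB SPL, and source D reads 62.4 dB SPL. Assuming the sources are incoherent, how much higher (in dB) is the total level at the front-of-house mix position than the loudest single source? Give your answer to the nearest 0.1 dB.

Add the sources as powers (linear), then convert back to dB:
L_total = 10·log₁₀(10^(65.4/10) + 10^(57.3/10) + 10^(69.7/10) + 10^(62.4/10)) = 71.78 dB SPL.
Excess over the loudest (69.7 dB): 71.78 − 69.7 = 2.1 dB.

2.1 dB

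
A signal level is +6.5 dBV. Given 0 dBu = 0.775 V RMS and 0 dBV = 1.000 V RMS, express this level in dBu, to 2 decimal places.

+8.71 dBu

The offset between the scales is 20·log₁₀(0.775/1.000) = −2.214 dB.
So dBu = +6.5 + 2.214 = +8.71 dBu.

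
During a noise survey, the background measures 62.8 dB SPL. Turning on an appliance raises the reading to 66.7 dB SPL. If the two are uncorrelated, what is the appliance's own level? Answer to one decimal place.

Subtract intensities: L_src = 10·log₁₀(10^(L_total/10) − 10^(L_bg/10)).
L_src = 10·log₁₀(10^(66.7/10) − 10^(62.8/10)) = 10·log₁₀(2772000) = 64.4 dB SPL.

64.4 dB SPL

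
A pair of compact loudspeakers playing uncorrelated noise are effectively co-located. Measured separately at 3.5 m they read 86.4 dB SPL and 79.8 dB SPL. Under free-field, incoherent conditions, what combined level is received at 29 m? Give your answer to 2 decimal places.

68.89 dB SPL

Combined at 3.5 m: 10·log₁₀(10^(86.4/10)+10^(79.8/10)) = 87.259 dB SPL.
Then apply −20·log₁₀(29/3.5) = -18.367 dB → 68.89 dB SPL.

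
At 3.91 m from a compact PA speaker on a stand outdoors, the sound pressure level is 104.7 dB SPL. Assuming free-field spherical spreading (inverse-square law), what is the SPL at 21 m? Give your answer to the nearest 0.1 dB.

90.1 dB SPL

Inverse-square spreading gives ΔL = −20·log₁₀(d₂/d₁).
ΔL = −20·log₁₀(21/3.91) = -14.60 dB, so L₂ = 104.7 + (-14.60) = 90.1 dB SPL.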